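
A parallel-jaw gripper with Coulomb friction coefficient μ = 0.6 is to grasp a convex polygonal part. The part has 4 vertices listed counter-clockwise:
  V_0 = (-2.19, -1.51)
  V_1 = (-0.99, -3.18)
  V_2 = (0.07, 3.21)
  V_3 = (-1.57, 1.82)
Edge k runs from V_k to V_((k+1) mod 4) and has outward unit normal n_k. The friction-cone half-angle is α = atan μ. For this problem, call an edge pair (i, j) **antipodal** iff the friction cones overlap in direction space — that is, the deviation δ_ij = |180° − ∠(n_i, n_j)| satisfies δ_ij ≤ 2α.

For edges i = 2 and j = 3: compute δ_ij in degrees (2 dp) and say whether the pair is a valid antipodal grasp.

α = atan 0.6 = 30.96°;  2α = 61.93°
edge 2: e_2 = (-1.64, -1.39);  n_2 = (-0.6466, +0.7629)
edge 3: e_3 = (-0.62, -3.33);  n_3 = (-0.9831, +0.1830)
∠(n_2, n_3) = 39.17°
δ = |180° − 39.17°| = 140.83°
140.83° > 2α = 61.93°  →  invalid

δ = 140.83°, invalid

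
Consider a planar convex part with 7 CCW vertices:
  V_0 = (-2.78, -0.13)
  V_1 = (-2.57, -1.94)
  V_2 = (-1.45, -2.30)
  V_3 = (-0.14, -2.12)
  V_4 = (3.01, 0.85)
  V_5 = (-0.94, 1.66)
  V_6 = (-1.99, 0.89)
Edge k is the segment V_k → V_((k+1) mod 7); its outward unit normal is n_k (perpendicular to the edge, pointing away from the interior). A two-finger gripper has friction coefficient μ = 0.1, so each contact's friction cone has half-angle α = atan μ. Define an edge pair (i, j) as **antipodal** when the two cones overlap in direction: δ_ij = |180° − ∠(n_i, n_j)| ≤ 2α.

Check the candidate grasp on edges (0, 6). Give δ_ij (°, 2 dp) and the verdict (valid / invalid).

α = atan 0.1 = 5.71°;  2α = 11.42°
edge 0: e_0 = (+0.21, -1.81);  n_0 = (-0.9933, -0.1152)
edge 6: e_6 = (-0.79, -1.02);  n_6 = (-0.7906, +0.6123)
∠(n_0, n_6) = 44.38°
δ = |180° − 44.38°| = 135.62°
135.62° > 2α = 11.42°  →  invalid

δ = 135.62°, invalid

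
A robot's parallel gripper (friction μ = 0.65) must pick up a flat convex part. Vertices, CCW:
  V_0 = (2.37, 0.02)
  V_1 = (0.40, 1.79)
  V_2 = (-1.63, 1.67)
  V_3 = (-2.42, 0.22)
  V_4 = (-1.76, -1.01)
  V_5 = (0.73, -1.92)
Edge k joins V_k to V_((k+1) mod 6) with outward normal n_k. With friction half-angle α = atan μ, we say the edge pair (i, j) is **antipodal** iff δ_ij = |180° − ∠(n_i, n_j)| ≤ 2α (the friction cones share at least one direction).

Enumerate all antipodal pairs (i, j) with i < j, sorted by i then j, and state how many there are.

count = 6; pairs: (0,3), (0,4), (1,3), (1,4), (1,5), (2,5)

α = atan 0.65 = 33.02°;  2α = 66.05°
n_0 = (+0.6683, +0.7439)
n_1 = (-0.0590, +0.9983)
n_2 = (-0.8781, +0.4784)
n_3 = (-0.8812, -0.4728)
n_4 = (-0.3433, -0.9392)
n_5 = (+0.7637, -0.6456)
  (0,1): δ = 134.68°  ·
  (0,2): δ = 76.64°  ·
  (0,3): δ = 19.84°  ✓
  (0,4): δ = 21.86°  ✓
  (0,5): δ = 91.73°  ·
  (1,2): δ = 121.97°  ·
  (1,3): δ = 65.17°  ✓
  (1,4): δ = 23.46°  ✓
  (1,5): δ = 46.41°  ✓
  (2,3): δ = 123.20°  ·
  (2,4): δ = 81.49°  ·
  (2,5): δ = 11.63°  ✓
  (3,4): δ = 138.29°  ·
  (3,5): δ = 68.43°  ·
  (4,5): δ = 110.13°  ·
antipodal pairs: 6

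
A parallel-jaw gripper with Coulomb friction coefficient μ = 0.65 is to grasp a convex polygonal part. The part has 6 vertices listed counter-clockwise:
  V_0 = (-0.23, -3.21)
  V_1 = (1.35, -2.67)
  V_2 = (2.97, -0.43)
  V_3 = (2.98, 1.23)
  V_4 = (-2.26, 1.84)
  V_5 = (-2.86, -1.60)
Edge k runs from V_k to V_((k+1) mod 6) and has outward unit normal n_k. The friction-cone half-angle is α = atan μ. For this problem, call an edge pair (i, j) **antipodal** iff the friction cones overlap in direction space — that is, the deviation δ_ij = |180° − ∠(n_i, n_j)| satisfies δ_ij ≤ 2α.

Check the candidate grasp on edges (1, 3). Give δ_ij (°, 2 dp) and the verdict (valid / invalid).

α = atan 0.65 = 33.02°;  2α = 66.05°
edge 1: e_1 = (+1.62, +2.24);  n_1 = (+0.8103, -0.5860)
edge 3: e_3 = (-5.24, +0.61);  n_3 = (+0.1156, +0.9933)
∠(n_1, n_3) = 119.23°
δ = |180° − 119.23°| = 60.77°
60.77° ≤ 2α = 66.05°  →  valid

δ = 60.77°, valid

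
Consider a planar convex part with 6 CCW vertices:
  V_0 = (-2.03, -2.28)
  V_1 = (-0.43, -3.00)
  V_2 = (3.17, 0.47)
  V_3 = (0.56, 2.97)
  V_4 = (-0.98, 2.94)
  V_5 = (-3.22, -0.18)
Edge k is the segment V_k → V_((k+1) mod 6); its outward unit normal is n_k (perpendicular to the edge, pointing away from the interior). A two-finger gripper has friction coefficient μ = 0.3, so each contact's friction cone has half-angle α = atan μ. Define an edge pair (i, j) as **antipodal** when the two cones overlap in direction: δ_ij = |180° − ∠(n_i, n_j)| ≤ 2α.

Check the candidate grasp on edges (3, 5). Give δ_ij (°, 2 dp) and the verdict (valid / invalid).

δ = 61.58°, invalid

α = atan 0.3 = 16.70°;  2α = 33.40°
edge 3: e_3 = (-1.54, -0.03);  n_3 = (-0.0195, +0.9998)
edge 5: e_5 = (+1.19, -2.10);  n_5 = (-0.8700, -0.4930)
∠(n_3, n_5) = 118.42°
δ = |180° − 118.42°| = 61.58°
61.58° > 2α = 33.40°  →  invalid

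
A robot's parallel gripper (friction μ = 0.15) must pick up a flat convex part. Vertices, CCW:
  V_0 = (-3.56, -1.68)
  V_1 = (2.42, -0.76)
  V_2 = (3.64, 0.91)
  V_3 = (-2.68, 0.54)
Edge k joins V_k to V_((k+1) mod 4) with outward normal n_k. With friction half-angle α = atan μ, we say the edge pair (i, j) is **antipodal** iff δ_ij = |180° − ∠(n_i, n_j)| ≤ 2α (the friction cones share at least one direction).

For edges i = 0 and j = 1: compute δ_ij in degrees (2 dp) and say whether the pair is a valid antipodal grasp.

α = atan 0.15 = 8.53°;  2α = 17.06°
edge 0: e_0 = (+5.98, +0.92);  n_0 = (+0.1521, -0.9884)
edge 1: e_1 = (+1.22, +1.67);  n_1 = (+0.8075, -0.5899)
∠(n_0, n_1) = 45.10°
δ = |180° − 45.10°| = 134.90°
134.90° > 2α = 17.06°  →  invalid

δ = 134.90°, invalid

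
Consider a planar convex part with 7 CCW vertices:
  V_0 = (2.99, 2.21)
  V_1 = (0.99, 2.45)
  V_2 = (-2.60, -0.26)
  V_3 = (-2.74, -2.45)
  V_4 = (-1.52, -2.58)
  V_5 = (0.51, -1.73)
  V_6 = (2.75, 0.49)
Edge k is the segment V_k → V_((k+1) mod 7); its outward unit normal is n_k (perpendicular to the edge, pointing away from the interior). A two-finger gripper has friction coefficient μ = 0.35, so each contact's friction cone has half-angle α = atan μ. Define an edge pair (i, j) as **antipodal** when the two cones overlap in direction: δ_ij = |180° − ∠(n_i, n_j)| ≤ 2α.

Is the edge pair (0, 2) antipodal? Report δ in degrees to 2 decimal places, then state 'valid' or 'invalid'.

δ = 86.81°, invalid

α = atan 0.35 = 19.29°;  2α = 38.58°
edge 0: e_0 = (-2.00, +0.24);  n_0 = (+0.1191, +0.9929)
edge 2: e_2 = (-0.14, -2.19);  n_2 = (-0.9980, +0.0638)
∠(n_0, n_2) = 93.19°
δ = |180° − 93.19°| = 86.81°
86.81° > 2α = 38.58°  →  invalid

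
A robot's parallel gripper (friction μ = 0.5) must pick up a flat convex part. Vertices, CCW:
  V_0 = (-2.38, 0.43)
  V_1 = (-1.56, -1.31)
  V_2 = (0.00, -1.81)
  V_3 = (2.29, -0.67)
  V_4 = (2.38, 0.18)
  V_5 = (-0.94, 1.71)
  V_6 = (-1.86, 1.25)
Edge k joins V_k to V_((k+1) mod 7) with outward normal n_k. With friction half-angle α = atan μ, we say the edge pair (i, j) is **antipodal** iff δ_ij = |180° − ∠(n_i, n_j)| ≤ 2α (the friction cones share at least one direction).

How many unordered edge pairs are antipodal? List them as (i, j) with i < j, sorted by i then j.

count = 8; pairs: (0,3), (0,4), (1,4), (1,5), (2,4), (2,5), (2,6), (3,6)

α = atan 0.5 = 26.57°;  2α = 53.13°
n_0 = (-0.9046, -0.4263)
n_1 = (-0.3052, -0.9523)
n_2 = (+0.4456, -0.8952)
n_3 = (+0.9944, -0.1053)
n_4 = (+0.4185, +0.9082)
n_5 = (-0.4472, +0.8944)
n_6 = (-0.8445, +0.5355)
  (0,1): δ = 133.00°  ·
  (0,2): δ = 88.77°  ·
  (0,3): δ = 31.28°  ✓
  (0,4): δ = 40.02°  ✓
  (0,5): δ = 91.33°  ·
  (0,6): δ = 122.39°  ·
  (1,2): δ = 135.76°  ·
  (1,3): δ = 78.27°  ·
  (1,4): δ = 6.97°  ✓
  (1,5): δ = 44.34°  ✓
  (1,6): δ = 75.39°  ·
  (2,3): δ = 122.51°  ·
  (2,4): δ = 51.21°  ✓
  (2,5): δ = 0.10°  ✓
  (2,6): δ = 31.15°  ✓
  (3,4): δ = 108.70°  ·
  (3,5): δ = 57.39°  ·
  (3,6): δ = 26.34°  ✓
  (4,5): δ = 128.69°  ·
  (4,6): δ = 97.64°  ·
  (5,6): δ = 148.95°  ·
antipodal pairs: 8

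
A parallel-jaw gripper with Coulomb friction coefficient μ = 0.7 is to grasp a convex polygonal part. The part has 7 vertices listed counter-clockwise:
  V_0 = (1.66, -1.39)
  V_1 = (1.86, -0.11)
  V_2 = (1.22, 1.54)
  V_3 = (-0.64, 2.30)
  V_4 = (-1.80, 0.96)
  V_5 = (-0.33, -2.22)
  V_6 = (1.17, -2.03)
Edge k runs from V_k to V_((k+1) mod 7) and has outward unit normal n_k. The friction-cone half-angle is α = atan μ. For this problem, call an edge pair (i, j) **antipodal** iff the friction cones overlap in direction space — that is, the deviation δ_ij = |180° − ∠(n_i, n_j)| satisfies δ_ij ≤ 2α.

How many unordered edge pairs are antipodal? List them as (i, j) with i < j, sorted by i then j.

count = 9; pairs: (0,3), (0,4), (1,3), (1,4), (2,4), (2,5), (3,5), (3,6), (4,6)

α = atan 0.7 = 34.99°;  2α = 69.98°
n_0 = (+0.9880, -0.1544)
n_1 = (+0.9323, +0.3616)
n_2 = (+0.3782, +0.9257)
n_3 = (-0.7561, +0.6545)
n_4 = (-0.9077, -0.4196)
n_5 = (+0.1257, -0.9921)
n_6 = (+0.7940, -0.6079)
  (0,1): δ = 149.92°  ·
  (0,2): δ = 103.34°  ·
  (0,3): δ = 32.00°  ✓
  (0,4): δ = 33.69°  ✓
  (0,5): δ = 106.10°  ·
  (0,6): δ = 151.44°  ·
  (1,2): δ = 133.43°  ·
  (1,3): δ = 62.08°  ✓
  (1,4): δ = 3.61°  ✓
  (1,5): δ = 76.02°  ·
  (1,6): δ = 121.36°  ·
  (2,3): δ = 108.66°  ·
  (2,4): δ = 42.97°  ✓
  (2,5): δ = 29.44°  ✓
  (2,6): δ = 74.79°  ·
  (3,4): δ = 114.31°  ·
  (3,5): δ = 41.90°  ✓
  (3,6): δ = 3.44°  ✓
  (4,5): δ = 107.59°  ·
  (4,6): δ = 62.25°  ✓
  (5,6): δ = 134.66°  ·
antipodal pairs: 9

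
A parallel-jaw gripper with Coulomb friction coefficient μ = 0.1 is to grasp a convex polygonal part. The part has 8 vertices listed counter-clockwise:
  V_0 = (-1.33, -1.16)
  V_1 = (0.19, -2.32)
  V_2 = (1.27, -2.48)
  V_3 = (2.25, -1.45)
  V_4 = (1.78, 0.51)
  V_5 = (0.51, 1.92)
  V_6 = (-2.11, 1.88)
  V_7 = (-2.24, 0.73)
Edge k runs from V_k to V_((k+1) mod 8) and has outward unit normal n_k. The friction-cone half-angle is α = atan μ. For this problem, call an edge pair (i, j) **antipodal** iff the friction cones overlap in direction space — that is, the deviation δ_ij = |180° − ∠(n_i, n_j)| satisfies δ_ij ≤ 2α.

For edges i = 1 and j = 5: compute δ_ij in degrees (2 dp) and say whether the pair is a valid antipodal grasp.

δ = 9.30°, valid

α = atan 0.1 = 5.71°;  2α = 11.42°
edge 1: e_1 = (+1.08, -0.16);  n_1 = (-0.1465, -0.9892)
edge 5: e_5 = (-2.62, -0.04);  n_5 = (-0.0153, +0.9999)
∠(n_1, n_5) = 170.70°
δ = |180° − 170.70°| = 9.30°
9.30° ≤ 2α = 11.42°  →  valid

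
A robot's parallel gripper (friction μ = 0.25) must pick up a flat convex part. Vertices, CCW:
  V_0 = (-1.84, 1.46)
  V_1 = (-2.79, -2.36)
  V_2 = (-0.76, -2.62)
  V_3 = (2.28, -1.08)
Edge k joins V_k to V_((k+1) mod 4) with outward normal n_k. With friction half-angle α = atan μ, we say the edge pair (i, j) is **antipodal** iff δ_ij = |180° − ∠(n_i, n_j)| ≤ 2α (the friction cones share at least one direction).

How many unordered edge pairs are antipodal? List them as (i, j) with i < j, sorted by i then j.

count = 1; pairs: (1,3)

α = atan 0.25 = 14.04°;  2α = 28.07°
n_0 = (-0.9704, +0.2413)
n_1 = (-0.1270, -0.9919)
n_2 = (+0.4519, -0.8921)
n_3 = (+0.5248, +0.8512)
  (0,1): δ = 83.33°  ·
  (0,2): δ = 49.17°  ·
  (0,3): δ = 72.31°  ·
  (1,2): δ = 145.84°  ·
  (1,3): δ = 24.36°  ✓
  (2,3): δ = 58.52°  ·
antipodal pairs: 1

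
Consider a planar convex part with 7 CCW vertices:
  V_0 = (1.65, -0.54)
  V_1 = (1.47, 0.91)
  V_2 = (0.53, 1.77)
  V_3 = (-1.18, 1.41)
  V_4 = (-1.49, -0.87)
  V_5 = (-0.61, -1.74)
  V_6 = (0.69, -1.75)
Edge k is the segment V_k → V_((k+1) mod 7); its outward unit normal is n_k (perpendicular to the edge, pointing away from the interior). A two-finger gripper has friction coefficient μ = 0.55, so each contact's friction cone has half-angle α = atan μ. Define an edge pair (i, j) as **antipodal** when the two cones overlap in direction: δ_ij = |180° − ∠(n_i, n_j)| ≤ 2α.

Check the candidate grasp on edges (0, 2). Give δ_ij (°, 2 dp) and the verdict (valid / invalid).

α = atan 0.55 = 28.81°;  2α = 57.62°
edge 0: e_0 = (-0.18, +1.45);  n_0 = (+0.9924, +0.1232)
edge 2: e_2 = (-1.71, -0.36);  n_2 = (-0.2060, +0.9785)
∠(n_0, n_2) = 94.81°
δ = |180° − 94.81°| = 85.19°
85.19° > 2α = 57.62°  →  invalid

δ = 85.19°, invalid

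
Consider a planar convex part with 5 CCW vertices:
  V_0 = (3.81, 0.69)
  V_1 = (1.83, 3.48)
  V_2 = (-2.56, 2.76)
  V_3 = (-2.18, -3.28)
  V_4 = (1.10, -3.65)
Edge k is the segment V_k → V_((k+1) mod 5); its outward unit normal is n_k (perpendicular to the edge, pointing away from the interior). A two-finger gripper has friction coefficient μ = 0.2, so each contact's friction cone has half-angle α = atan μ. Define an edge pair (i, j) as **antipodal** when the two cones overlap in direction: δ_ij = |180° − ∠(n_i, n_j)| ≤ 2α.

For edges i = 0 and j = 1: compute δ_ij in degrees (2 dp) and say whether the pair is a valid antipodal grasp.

α = atan 0.2 = 11.31°;  2α = 22.62°
edge 0: e_0 = (-1.98, +2.79);  n_0 = (+0.8155, +0.5787)
edge 1: e_1 = (-4.39, -0.72);  n_1 = (-0.1618, +0.9868)
∠(n_0, n_1) = 63.95°
δ = |180° − 63.95°| = 116.05°
116.05° > 2α = 22.62°  →  invalid

δ = 116.05°, invalid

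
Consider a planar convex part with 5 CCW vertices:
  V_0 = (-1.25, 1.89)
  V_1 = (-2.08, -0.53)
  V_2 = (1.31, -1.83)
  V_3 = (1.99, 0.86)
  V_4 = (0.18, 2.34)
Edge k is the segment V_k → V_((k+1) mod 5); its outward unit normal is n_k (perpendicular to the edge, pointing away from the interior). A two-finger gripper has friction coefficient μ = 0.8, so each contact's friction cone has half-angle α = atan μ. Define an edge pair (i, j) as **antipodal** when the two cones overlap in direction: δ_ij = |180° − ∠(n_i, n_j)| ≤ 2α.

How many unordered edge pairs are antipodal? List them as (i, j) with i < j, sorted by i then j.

count = 5; pairs: (0,2), (0,3), (1,3), (1,4), (2,4)

α = atan 0.8 = 38.66°;  2α = 77.32°
n_0 = (-0.9459, +0.3244)
n_1 = (-0.3581, -0.9337)
n_2 = (+0.9695, -0.2451)
n_3 = (+0.6330, +0.7741)
n_4 = (-0.3002, +0.9539)
  (0,1): δ = 92.05°  ·
  (0,2): δ = 4.74°  ✓
  (0,3): δ = 69.66°  ✓
  (0,4): δ = 126.40°  ·
  (1,2): δ = 83.21°  ·
  (1,3): δ = 18.29°  ✓
  (1,4): δ = 38.45°  ✓
  (2,3): δ = 115.09°  ·
  (2,4): δ = 58.35°  ✓
  (3,4): δ = 123.26°  ·
antipodal pairs: 5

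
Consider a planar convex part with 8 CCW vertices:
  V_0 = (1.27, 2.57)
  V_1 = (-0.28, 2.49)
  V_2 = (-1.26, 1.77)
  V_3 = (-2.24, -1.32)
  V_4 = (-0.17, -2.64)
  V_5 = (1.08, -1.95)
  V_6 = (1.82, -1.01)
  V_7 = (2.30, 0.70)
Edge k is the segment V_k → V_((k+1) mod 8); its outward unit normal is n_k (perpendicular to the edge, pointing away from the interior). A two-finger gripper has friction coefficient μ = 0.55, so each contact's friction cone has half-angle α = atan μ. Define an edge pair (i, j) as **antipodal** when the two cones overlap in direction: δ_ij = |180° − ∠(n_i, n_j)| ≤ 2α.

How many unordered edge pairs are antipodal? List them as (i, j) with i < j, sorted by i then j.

count = 11; pairs: (0,3), (0,4), (0,5), (1,4), (1,5), (1,6), (2,4), (2,5), (2,6), (2,7), (3,7)

α = atan 0.55 = 28.81°;  2α = 57.62°
n_0 = (-0.0515, +0.9987)
n_1 = (-0.5921, +0.8059)
n_2 = (-0.9532, +0.3023)
n_3 = (-0.5377, -0.8432)
n_4 = (+0.4833, -0.8755)
n_5 = (+0.7857, -0.6186)
n_6 = (+0.9628, -0.2703)
n_7 = (+0.8759, +0.4825)
  (0,1): δ = 146.65°  ·
  (0,2): δ = 110.55°  ·
  (0,3): δ = 35.48°  ✓
  (0,4): δ = 25.94°  ✓
  (0,5): δ = 48.83°  ✓
  (0,6): δ = 71.37°  ·
  (0,7): δ = 115.89°  ·
  (1,2): δ = 143.90°  ·
  (1,3): δ = 68.83°  ·
  (1,4): δ = 7.41°  ✓
  (1,5): δ = 15.48°  ✓
  (1,6): δ = 38.02°  ✓
  (1,7): δ = 82.54°  ·
  (2,3): δ = 104.93°  ·
  (2,4): δ = 43.50°  ✓
  (2,5): δ = 20.61°  ✓
  (2,6): δ = 1.92°  ✓
  (2,7): δ = 46.44°  ✓
  (3,4): δ = 118.58°  ·
  (3,5): δ = 95.69°  ·
  (3,6): δ = 73.15°  ·
  (3,7): δ = 28.63°  ✓
  (4,5): δ = 157.11°  ·
  (4,6): δ = 134.58°  ·
  (4,7): δ = 90.05°  ·
  (5,6): δ = 157.47°  ·
  (5,7): δ = 112.94°  ·
  (6,7): δ = 135.47°  ·
antipodal pairs: 11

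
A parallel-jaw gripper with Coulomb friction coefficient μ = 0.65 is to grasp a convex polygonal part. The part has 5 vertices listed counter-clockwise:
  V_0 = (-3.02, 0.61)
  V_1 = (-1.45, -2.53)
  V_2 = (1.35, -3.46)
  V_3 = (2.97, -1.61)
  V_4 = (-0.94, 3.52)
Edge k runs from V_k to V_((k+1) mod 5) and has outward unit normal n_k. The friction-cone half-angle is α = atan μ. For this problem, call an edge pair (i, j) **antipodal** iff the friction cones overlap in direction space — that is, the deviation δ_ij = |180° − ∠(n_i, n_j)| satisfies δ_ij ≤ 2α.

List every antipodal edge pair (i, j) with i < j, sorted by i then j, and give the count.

count = 3; pairs: (0,3), (1,3), (2,4)

α = atan 0.65 = 33.02°;  2α = 66.05°
n_0 = (-0.8944, -0.4472)
n_1 = (-0.3152, -0.9490)
n_2 = (+0.7523, -0.6588)
n_3 = (+0.7953, +0.6062)
n_4 = (-0.8135, +0.5815)
  (0,1): δ = 134.94°  ·
  (0,2): δ = 67.77°  ·
  (0,3): δ = 10.75°  ✓
  (0,4): δ = 117.88°  ·
  (1,2): δ = 112.83°  ·
  (1,3): δ = 34.31°  ✓
  (1,4): δ = 72.82°  ·
  (2,3): δ = 101.48°  ·
  (2,4): δ = 5.65°  ✓
  (3,4): δ = 72.87°  ·
antipodal pairs: 3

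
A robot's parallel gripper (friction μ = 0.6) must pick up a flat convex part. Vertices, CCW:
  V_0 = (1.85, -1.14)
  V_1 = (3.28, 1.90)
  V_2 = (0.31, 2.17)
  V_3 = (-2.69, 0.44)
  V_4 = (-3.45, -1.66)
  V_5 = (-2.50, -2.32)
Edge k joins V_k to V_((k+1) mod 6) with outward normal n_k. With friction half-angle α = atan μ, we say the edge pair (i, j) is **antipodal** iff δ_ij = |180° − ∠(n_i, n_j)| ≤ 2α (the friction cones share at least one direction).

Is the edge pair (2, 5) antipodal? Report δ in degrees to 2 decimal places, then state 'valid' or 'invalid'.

δ = 14.79°, valid

α = atan 0.6 = 30.96°;  2α = 61.93°
edge 2: e_2 = (-3.00, -1.73);  n_2 = (-0.4996, +0.8663)
edge 5: e_5 = (+4.35, +1.18);  n_5 = (+0.2618, -0.9651)
∠(n_2, n_5) = 165.21°
δ = |180° − 165.21°| = 14.79°
14.79° ≤ 2α = 61.93°  →  valid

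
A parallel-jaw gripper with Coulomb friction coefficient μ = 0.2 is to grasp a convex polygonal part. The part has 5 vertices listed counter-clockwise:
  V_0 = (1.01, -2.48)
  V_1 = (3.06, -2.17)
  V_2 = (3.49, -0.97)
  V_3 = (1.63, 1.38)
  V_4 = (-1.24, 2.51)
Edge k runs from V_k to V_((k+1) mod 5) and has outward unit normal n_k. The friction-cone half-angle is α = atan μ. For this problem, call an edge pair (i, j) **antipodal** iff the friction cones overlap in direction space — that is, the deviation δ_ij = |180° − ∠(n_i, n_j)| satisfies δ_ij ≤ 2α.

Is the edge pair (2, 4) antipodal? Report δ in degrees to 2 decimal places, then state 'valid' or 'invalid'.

δ = 14.09°, valid

α = atan 0.2 = 11.31°;  2α = 22.62°
edge 2: e_2 = (-1.86, +2.35);  n_2 = (+0.7841, +0.6206)
edge 4: e_4 = (+2.25, -4.99);  n_4 = (-0.9116, -0.4110)
∠(n_2, n_4) = 165.91°
δ = |180° − 165.91°| = 14.09°
14.09° ≤ 2α = 22.62°  →  valid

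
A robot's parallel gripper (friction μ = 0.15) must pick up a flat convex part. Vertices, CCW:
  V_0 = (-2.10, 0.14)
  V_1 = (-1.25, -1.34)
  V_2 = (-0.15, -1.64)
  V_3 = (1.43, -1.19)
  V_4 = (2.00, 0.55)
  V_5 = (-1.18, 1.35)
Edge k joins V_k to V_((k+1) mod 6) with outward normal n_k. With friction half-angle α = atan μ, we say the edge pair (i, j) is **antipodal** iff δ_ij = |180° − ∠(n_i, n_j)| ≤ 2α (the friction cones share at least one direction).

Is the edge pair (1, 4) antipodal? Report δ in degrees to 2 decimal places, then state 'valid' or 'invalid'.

δ = 1.13°, valid

α = atan 0.15 = 8.53°;  2α = 17.06°
edge 1: e_1 = (+1.10, -0.30);  n_1 = (-0.2631, -0.9648)
edge 4: e_4 = (-3.18, +0.80);  n_4 = (+0.2440, +0.9698)
∠(n_1, n_4) = 178.87°
δ = |180° − 178.87°| = 1.13°
1.13° ≤ 2α = 17.06°  →  valid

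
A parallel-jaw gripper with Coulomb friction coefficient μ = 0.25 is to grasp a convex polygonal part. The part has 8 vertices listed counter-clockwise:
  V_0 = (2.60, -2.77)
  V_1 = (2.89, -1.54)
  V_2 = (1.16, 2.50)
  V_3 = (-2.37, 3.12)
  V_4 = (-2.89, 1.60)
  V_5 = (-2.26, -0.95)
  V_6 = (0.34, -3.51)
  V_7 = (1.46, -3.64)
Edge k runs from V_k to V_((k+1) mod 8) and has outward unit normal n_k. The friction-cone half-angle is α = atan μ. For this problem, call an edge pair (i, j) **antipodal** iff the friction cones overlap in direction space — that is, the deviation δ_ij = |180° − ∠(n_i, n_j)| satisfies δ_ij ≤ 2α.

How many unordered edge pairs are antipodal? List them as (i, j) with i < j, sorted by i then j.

α = atan 0.25 = 14.04°;  2α = 28.07°
n_0 = (+0.9733, -0.2295)
n_1 = (+0.9193, +0.3936)
n_2 = (+0.1730, +0.9849)
n_3 = (-0.9462, +0.3237)
n_4 = (-0.9708, -0.2398)
n_5 = (-0.7016, -0.7126)
n_6 = (-0.1153, -0.9933)
n_7 = (+0.6067, -0.7950)
  (0,1): δ = 143.55°  ·
  (0,2): δ = 86.70°  ·
  (0,3): δ = 5.62°  ✓
  (0,4): δ = 27.14°  ✓
  (0,5): δ = 58.71°  ·
  (0,6): δ = 96.65°  ·
  (0,7): δ = 140.62°  ·
  (1,2): δ = 123.14°  ·
  (1,3): δ = 42.07°  ·
  (1,4): δ = 9.30°  ✓
  (1,5): δ = 22.26°  ✓
  (1,6): δ = 60.20°  ·
  (1,7): δ = 104.17°  ·
  (2,3): δ = 98.92°  ·
  (2,4): δ = 66.16°  ·
  (2,5): δ = 34.59°  ·
  (2,6): δ = 3.34°  ✓
  (2,7): δ = 47.31°  ·
  (3,4): δ = 147.24°  ·
  (3,5): δ = 115.67°  ·
  (3,6): δ = 77.73°  ·
  (3,7): δ = 33.76°  ·
  (4,5): δ = 148.43°  ·
  (4,6): δ = 110.50°  ·
  (4,7): δ = 66.53°  ·
  (5,6): δ = 142.06°  ·
  (5,7): δ = 98.09°  ·
  (6,7): δ = 136.03°  ·
antipodal pairs: 5

count = 5; pairs: (0,3), (0,4), (1,4), (1,5), (2,6)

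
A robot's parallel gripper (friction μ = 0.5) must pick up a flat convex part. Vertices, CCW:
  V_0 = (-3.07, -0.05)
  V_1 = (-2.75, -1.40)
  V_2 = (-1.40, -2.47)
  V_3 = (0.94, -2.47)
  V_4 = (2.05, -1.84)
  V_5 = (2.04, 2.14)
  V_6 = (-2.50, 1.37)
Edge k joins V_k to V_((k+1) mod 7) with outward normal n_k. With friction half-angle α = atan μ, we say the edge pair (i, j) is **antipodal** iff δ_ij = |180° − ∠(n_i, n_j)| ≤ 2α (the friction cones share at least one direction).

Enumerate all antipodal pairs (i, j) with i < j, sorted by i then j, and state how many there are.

count = 7; pairs: (0,4), (1,4), (1,5), (2,5), (3,5), (3,6), (4,6)

α = atan 0.5 = 26.57°;  2α = 53.13°
n_0 = (-0.9730, -0.2306)
n_1 = (-0.6211, -0.7837)
n_2 = (+0.0000, -1.0000)
n_3 = (+0.4936, -0.8697)
n_4 = (+1.0000, +0.0025)
n_5 = (-0.1672, +0.9859)
n_6 = (-0.9280, +0.3725)
  (0,1): δ = 141.74°  ·
  (0,2): δ = 103.34°  ·
  (0,3): δ = 73.76°  ·
  (0,4): δ = 13.19°  ✓
  (0,5): δ = 86.29°  ·
  (0,6): δ = 144.79°  ·
  (1,2): δ = 141.60°  ·
  (1,3): δ = 112.02°  ·
  (1,4): δ = 51.46°  ✓
  (1,5): δ = 48.03°  ✓
  (1,6): δ = 106.53°  ·
  (2,3): δ = 150.42°  ·
  (2,4): δ = 89.86°  ·
  (2,5): δ = 9.63°  ✓
  (2,6): δ = 68.13°  ·
  (3,4): δ = 119.43°  ·
  (3,5): δ = 19.95°  ✓
  (3,6): δ = 38.55°  ✓
  (4,5): δ = 80.52°  ·
  (4,6): δ = 22.01°  ✓
  (5,6): δ = 121.50°  ·
antipodal pairs: 7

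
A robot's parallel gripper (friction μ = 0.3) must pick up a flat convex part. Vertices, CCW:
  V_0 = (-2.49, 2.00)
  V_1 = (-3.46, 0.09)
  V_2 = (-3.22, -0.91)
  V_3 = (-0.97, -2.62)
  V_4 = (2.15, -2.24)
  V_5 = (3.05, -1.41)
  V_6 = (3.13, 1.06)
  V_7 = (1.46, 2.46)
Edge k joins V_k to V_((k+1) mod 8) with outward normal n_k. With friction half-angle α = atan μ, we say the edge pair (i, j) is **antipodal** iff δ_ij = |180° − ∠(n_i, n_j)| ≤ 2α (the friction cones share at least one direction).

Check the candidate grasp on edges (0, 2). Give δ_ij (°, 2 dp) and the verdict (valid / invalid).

α = atan 0.3 = 16.70°;  2α = 33.40°
edge 0: e_0 = (-0.97, -1.91);  n_0 = (-0.8916, +0.4528)
edge 2: e_2 = (+2.25, -1.71);  n_2 = (-0.6051, -0.7962)
∠(n_0, n_2) = 79.69°
δ = |180° − 79.69°| = 100.31°
100.31° > 2α = 33.40°  →  invalid

δ = 100.31°, invalid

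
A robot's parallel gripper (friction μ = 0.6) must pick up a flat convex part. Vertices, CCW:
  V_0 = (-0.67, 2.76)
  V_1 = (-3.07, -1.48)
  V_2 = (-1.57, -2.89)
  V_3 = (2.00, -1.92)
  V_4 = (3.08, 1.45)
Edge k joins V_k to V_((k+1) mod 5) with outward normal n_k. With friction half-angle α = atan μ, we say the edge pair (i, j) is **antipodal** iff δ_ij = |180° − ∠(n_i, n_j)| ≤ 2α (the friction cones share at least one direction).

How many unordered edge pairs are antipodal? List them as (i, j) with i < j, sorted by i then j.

count = 4; pairs: (0,2), (0,3), (1,4), (2,4)

α = atan 0.6 = 30.96°;  2α = 61.93°
n_0 = (-0.8703, +0.4926)
n_1 = (-0.6849, -0.7286)
n_2 = (+0.2622, -0.9650)
n_3 = (+0.9523, -0.3052)
n_4 = (+0.3298, +0.9441)
  (0,1): δ = 103.72°  ·
  (0,2): δ = 45.29°  ✓
  (0,3): δ = 11.74°  ✓
  (0,4): δ = 100.26°  ·
  (1,2): δ = 121.57°  ·
  (1,3): δ = 64.54°  ·
  (1,4): δ = 23.97°  ✓
  (2,3): δ = 122.97°  ·
  (2,4): δ = 34.46°  ✓
  (3,4): δ = 91.49°  ·
antipodal pairs: 4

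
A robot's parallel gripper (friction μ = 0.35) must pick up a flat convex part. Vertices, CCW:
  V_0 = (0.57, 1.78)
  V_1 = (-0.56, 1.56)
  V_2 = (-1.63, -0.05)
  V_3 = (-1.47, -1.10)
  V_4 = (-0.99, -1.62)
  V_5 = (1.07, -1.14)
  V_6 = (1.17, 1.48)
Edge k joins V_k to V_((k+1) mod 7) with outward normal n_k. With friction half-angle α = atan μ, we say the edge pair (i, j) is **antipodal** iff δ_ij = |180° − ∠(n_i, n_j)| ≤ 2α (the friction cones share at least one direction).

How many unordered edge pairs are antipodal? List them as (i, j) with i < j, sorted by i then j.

count = 4; pairs: (0,4), (1,5), (2,5), (3,6)

α = atan 0.35 = 19.29°;  2α = 38.58°
n_0 = (-0.1911, +0.9816)
n_1 = (-0.8328, +0.5535)
n_2 = (-0.9886, -0.1506)
n_3 = (-0.7348, -0.6783)
n_4 = (+0.2269, -0.9739)
n_5 = (+0.9993, -0.0381)
n_6 = (+0.4472, +0.8944)
  (0,1): δ = 134.62°  ·
  (0,2): δ = 92.35°  ·
  (0,3): δ = 58.31°  ·
  (0,4): δ = 2.10°  ✓
  (0,5): δ = 76.80°  ·
  (0,6): δ = 142.42°  ·
  (1,2): δ = 137.73°  ·
  (1,3): δ = 103.68°  ·
  (1,4): δ = 43.28°  ·
  (1,5): δ = 31.42°  ✓
  (1,6): δ = 97.04°  ·
  (2,3): δ = 145.95°  ·
  (2,4): δ = 85.55°  ·
  (2,5): δ = 10.85°  ✓
  (2,6): δ = 54.77°  ·
  (3,4): δ = 119.59°  ·
  (3,5): δ = 44.90°  ·
  (3,6): δ = 20.73°  ✓
  (4,5): δ = 105.30°  ·
  (4,6): δ = 39.68°  ·
  (5,6): δ = 114.38°  ·
antipodal pairs: 4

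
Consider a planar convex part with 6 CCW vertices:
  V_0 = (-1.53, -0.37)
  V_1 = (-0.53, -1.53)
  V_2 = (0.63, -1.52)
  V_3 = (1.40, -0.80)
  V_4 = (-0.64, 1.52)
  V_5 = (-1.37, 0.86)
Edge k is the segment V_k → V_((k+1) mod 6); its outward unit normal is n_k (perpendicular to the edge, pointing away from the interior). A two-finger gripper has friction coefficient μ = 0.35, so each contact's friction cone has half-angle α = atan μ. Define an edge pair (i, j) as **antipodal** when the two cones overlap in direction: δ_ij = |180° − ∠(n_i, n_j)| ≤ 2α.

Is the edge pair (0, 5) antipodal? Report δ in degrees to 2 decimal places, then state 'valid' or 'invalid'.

α = atan 0.35 = 19.29°;  2α = 38.58°
edge 0: e_0 = (+1.00, -1.16);  n_0 = (-0.7574, -0.6529)
edge 5: e_5 = (-0.16, -1.23);  n_5 = (-0.9916, +0.1290)
∠(n_0, n_5) = 48.18°
δ = |180° − 48.18°| = 131.82°
131.82° > 2α = 38.58°  →  invalid

δ = 131.82°, invalid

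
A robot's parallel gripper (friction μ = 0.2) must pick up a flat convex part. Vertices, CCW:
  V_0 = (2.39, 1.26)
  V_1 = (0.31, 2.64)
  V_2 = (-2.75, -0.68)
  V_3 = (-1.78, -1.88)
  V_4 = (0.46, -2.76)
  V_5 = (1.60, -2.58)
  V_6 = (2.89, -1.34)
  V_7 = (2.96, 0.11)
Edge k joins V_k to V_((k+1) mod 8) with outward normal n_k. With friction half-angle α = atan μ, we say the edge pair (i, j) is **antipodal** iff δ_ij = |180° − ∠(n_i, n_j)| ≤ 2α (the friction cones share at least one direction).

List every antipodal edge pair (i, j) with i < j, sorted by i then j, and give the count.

count = 4; pairs: (0,2), (0,3), (1,5), (2,7)

α = atan 0.2 = 11.31°;  2α = 22.62°
n_0 = (+0.5528, +0.8333)
n_1 = (-0.7353, +0.6777)
n_2 = (-0.7777, -0.6286)
n_3 = (-0.3657, -0.9308)
n_4 = (+0.1560, -0.9878)
n_5 = (+0.6930, -0.7209)
n_6 = (+0.9988, -0.0482)
n_7 = (+0.8960, +0.4441)
  (0,1): δ = 99.10°  ·
  (0,2): δ = 17.49°  ✓
  (0,3): δ = 12.12°  ✓
  (0,4): δ = 42.54°  ·
  (0,5): δ = 77.43°  ·
  (0,6): δ = 120.80°  ·
  (0,7): δ = 149.93°  ·
  (1,2): δ = 98.38°  ·
  (1,3): δ = 68.78°  ·
  (1,4): δ = 38.36°  ·
  (1,5): δ = 3.47°  ✓
  (1,6): δ = 39.90°  ·
  (1,7): δ = 69.03°  ·
  (2,3): δ = 150.40°  ·
  (2,4): δ = 119.98°  ·
  (2,5): δ = 85.08°  ·
  (2,6): δ = 41.71°  ·
  (2,7): δ = 12.58°  ✓
  (3,4): δ = 149.58°  ·
  (3,5): δ = 114.68°  ·
  (3,6): δ = 71.32°  ·
  (3,7): δ = 42.19°  ·
  (4,5): δ = 145.10°  ·
  (4,6): δ = 101.74°  ·
  (4,7): δ = 72.61°  ·
  (5,6): δ = 136.63°  ·
  (5,7): δ = 107.50°  ·
  (6,7): δ = 150.87°  ·
antipodal pairs: 4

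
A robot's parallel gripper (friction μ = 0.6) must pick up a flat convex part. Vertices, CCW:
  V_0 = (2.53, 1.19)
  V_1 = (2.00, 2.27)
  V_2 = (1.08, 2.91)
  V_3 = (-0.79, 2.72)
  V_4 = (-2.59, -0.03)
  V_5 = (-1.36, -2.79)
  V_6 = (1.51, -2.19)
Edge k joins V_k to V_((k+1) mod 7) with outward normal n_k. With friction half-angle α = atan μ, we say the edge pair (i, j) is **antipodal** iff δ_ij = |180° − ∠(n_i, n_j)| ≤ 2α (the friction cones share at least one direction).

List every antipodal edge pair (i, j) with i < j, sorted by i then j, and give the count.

count = 8; pairs: (0,3), (0,4), (1,4), (1,5), (2,5), (3,5), (3,6), (4,6)

α = atan 0.6 = 30.96°;  2α = 61.93°
n_0 = (+0.8977, +0.4406)
n_1 = (+0.5711, +0.8209)
n_2 = (-0.1011, +0.9949)
n_3 = (-0.8367, +0.5477)
n_4 = (-0.9134, -0.4071)
n_5 = (+0.2046, -0.9788)
n_6 = (+0.9574, -0.2889)
  (0,1): δ = 150.96°  ·
  (0,2): δ = 110.34°  ·
  (0,3): δ = 59.35°  ✓
  (0,4): δ = 2.12°  ✓
  (0,5): δ = 75.67°  ·
  (0,6): δ = 137.07°  ·
  (1,2): δ = 139.37°  ·
  (1,3): δ = 88.38°  ·
  (1,4): δ = 31.16°  ✓
  (1,5): δ = 46.63°  ✓
  (1,6): δ = 108.03°  ·
  (2,3): δ = 129.01°  ·
  (2,4): δ = 71.78°  ·
  (2,5): δ = 6.01°  ✓
  (2,6): δ = 67.41°  ·
  (3,4): δ = 122.77°  ·
  (3,5): δ = 44.99°  ✓
  (3,6): δ = 16.41°  ✓
  (4,5): δ = 102.21°  ·
  (4,6): δ = 40.81°  ✓
  (5,6): δ = 118.60°  ·
antipodal pairs: 8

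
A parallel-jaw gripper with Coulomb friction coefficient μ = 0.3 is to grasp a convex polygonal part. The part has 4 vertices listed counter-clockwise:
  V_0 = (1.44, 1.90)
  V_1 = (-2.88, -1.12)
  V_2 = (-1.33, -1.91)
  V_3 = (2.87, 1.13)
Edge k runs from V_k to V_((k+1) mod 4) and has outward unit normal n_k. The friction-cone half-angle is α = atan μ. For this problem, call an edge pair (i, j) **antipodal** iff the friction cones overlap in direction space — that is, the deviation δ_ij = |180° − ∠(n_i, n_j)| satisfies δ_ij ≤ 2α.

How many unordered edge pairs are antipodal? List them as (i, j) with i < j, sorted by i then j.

α = atan 0.3 = 16.70°;  2α = 33.40°
n_0 = (-0.5730, +0.8196)
n_1 = (-0.4541, -0.8910)
n_2 = (+0.5863, -0.8101)
n_3 = (+0.4741, +0.8805)
  (0,1): δ = 61.96°  ·
  (0,2): δ = 0.94°  ✓
  (0,3): δ = 116.74°  ·
  (1,2): δ = 117.10°  ·
  (1,3): δ = 1.29°  ✓
  (2,3): δ = 64.20°  ·
antipodal pairs: 2

count = 2; pairs: (0,2), (1,3)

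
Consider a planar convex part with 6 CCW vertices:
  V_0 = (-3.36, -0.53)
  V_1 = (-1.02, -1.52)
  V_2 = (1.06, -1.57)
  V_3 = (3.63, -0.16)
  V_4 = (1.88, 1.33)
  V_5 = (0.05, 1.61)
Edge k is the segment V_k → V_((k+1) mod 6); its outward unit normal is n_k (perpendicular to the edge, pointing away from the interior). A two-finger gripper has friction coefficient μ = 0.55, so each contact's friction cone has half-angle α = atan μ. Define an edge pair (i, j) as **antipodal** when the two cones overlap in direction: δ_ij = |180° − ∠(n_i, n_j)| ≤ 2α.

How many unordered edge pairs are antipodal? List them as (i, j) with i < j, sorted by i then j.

α = atan 0.55 = 28.81°;  2α = 57.62°
n_0 = (-0.3896, -0.9210)
n_1 = (-0.0240, -0.9997)
n_2 = (+0.4810, -0.8767)
n_3 = (+0.6483, +0.7614)
n_4 = (+0.1512, +0.9885)
n_5 = (-0.5316, +0.8470)
  (0,1): δ = 158.44°  ·
  (0,2): δ = 128.32°  ·
  (0,3): δ = 17.48°  ✓
  (0,4): δ = 14.23°  ✓
  (0,5): δ = 55.04°  ✓
  (1,2): δ = 149.87°  ·
  (1,3): δ = 39.03°  ✓
  (1,4): δ = 7.32°  ✓
  (1,5): δ = 33.49°  ✓
  (2,3): δ = 69.16°  ·
  (2,4): δ = 37.45°  ✓
  (2,5): δ = 3.36°  ✓
  (3,4): δ = 148.29°  ·
  (3,5): δ = 107.48°  ·
  (4,5): δ = 139.19°  ·
antipodal pairs: 8

count = 8; pairs: (0,3), (0,4), (0,5), (1,3), (1,4), (1,5), (2,4), (2,5)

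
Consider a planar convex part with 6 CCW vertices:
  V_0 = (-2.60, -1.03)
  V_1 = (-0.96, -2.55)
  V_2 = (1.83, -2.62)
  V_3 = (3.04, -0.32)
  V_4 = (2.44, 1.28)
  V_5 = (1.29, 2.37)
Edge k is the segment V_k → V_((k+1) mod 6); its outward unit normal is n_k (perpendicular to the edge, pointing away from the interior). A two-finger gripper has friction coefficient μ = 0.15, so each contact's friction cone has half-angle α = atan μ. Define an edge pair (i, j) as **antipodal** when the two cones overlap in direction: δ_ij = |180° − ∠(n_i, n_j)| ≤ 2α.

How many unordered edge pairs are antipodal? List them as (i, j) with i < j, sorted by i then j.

count = 1; pairs: (0,4)

α = atan 0.15 = 8.53°;  2α = 17.06°
n_0 = (-0.6798, -0.7334)
n_1 = (-0.0251, -0.9997)
n_2 = (+0.8850, -0.4656)
n_3 = (+0.9363, +0.3511)
n_4 = (+0.6879, +0.7258)
n_5 = (-0.6581, +0.7529)
  (0,1): δ = 138.61°  ·
  (0,2): δ = 74.92°  ·
  (0,3): δ = 26.62°  ·
  (0,4): δ = 0.64°  ✓
  (0,5): δ = 83.98°  ·
  (1,2): δ = 116.31°  ·
  (1,3): δ = 68.01°  ·
  (1,4): δ = 42.03°  ·
  (1,5): δ = 42.59°  ·
  (2,3): δ = 131.70°  ·
  (2,4): δ = 105.72°  ·
  (2,5): δ = 21.10°  ·
  (3,4): δ = 154.02°  ·
  (3,5): δ = 69.40°  ·
  (4,5): δ = 95.38°  ·
antipodal pairs: 1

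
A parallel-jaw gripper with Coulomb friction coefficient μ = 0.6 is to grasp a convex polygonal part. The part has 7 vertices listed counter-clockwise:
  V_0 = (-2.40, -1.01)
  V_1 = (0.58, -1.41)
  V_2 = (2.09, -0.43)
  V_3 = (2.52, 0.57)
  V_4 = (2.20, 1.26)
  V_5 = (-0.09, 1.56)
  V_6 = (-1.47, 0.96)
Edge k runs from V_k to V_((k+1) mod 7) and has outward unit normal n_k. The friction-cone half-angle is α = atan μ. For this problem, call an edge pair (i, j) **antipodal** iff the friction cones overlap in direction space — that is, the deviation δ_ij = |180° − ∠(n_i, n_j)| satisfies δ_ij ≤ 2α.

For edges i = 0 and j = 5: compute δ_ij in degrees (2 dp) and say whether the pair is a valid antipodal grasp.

α = atan 0.6 = 30.96°;  2α = 61.93°
edge 0: e_0 = (+2.98, -0.40);  n_0 = (-0.1330, -0.9911)
edge 5: e_5 = (-1.38, -0.60);  n_5 = (-0.3987, +0.9171)
∠(n_0, n_5) = 148.86°
δ = |180° − 148.86°| = 31.14°
31.14° ≤ 2α = 61.93°  →  valid

δ = 31.14°, valid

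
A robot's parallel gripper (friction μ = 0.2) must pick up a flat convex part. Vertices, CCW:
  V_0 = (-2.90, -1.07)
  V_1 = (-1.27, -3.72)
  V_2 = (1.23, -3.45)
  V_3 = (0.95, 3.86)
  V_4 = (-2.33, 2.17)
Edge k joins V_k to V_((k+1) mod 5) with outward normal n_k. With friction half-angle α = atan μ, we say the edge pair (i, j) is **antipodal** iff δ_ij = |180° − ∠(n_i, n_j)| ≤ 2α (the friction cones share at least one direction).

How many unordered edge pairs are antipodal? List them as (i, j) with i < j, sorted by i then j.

count = 2; pairs: (1,3), (2,4)

α = atan 0.2 = 11.31°;  2α = 22.62°
n_0 = (-0.8518, -0.5239)
n_1 = (+0.1074, -0.9942)
n_2 = (+0.9993, +0.0383)
n_3 = (-0.4580, +0.8889)
n_4 = (-0.9849, +0.1733)
  (0,1): δ = 115.43°  ·
  (0,2): δ = 29.40°  ·
  (0,3): δ = 85.66°  ·
  (0,4): δ = 138.43°  ·
  (1,2): δ = 93.97°  ·
  (1,3): δ = 21.10°  ✓
  (1,4): δ = 73.86°  ·
  (2,3): δ = 64.93°  ·
  (2,4): δ = 12.17°  ✓
  (3,4): δ = 127.24°  ·
antipodal pairs: 2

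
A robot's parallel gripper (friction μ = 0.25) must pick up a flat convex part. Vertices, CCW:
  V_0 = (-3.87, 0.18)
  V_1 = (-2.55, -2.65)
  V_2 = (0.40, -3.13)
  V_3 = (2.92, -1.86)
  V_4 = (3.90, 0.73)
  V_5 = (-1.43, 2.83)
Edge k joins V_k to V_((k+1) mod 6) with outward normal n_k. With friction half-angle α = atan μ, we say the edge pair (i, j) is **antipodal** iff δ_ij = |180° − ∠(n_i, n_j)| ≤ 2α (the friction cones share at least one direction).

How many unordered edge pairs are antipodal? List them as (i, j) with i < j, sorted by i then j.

α = atan 0.25 = 14.04°;  2α = 28.07°
n_0 = (-0.9063, -0.4227)
n_1 = (-0.1606, -0.9870)
n_2 = (+0.4500, -0.8930)
n_3 = (+0.9353, -0.3539)
n_4 = (+0.3666, +0.9304)
n_5 = (-0.7357, +0.6774)
  (0,1): δ = 124.25°  ·
  (0,2): δ = 88.26°  ·
  (0,3): δ = 45.73°  ·
  (0,4): δ = 43.49°  ·
  (0,5): δ = 112.36°  ·
  (1,2): δ = 144.01°  ·
  (1,3): δ = 101.48°  ·
  (1,4): δ = 12.26°  ✓
  (1,5): δ = 56.60°  ·
  (2,3): δ = 137.47°  ·
  (2,4): δ = 48.25°  ·
  (2,5): δ = 20.62°  ✓
  (3,4): δ = 90.78°  ·
  (3,5): δ = 21.91°  ✓
  (4,5): δ = 111.13°  ·
antipodal pairs: 3

count = 3; pairs: (1,4), (2,5), (3,5)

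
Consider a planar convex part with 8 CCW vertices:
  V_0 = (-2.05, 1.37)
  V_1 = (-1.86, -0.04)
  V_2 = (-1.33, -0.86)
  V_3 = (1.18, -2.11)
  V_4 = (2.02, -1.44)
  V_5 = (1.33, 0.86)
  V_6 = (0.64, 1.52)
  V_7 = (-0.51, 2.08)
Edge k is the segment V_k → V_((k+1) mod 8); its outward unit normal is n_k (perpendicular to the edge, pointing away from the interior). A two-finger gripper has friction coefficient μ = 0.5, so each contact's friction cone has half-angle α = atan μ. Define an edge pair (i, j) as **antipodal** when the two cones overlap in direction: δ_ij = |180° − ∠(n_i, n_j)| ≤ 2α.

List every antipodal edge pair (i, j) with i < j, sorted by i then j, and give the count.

count = 10; pairs: (0,4), (0,5), (1,4), (1,5), (1,6), (2,4), (2,5), (2,6), (2,7), (3,7)

α = atan 0.5 = 26.57°;  2α = 53.13°
n_0 = (-0.9910, -0.1335)
n_1 = (-0.8398, -0.5428)
n_2 = (-0.4458, -0.8951)
n_3 = (+0.6236, -0.7818)
n_4 = (+0.9578, +0.2873)
n_5 = (+0.6912, +0.7226)
n_6 = (+0.4378, +0.8991)
n_7 = (-0.4187, +0.9081)
  (0,1): δ = 154.80°  ·
  (0,2): δ = 124.15°  ·
  (0,3): δ = 59.10°  ·
  (0,4): δ = 9.02°  ✓
  (0,5): δ = 38.60°  ✓
  (0,6): δ = 56.36°  ·
  (0,7): δ = 107.08°  ·
  (1,2): δ = 149.35°  ·
  (1,3): δ = 84.30°  ·
  (1,4): δ = 16.18°  ✓
  (1,5): δ = 13.40°  ✓
  (1,6): δ = 31.16°  ✓
  (1,7): δ = 81.88°  ·
  (2,3): δ = 114.95°  ·
  (2,4): δ = 46.83°  ✓
  (2,5): δ = 17.25°  ✓
  (2,6): δ = 0.51°  ✓
  (2,7): δ = 51.23°  ✓
  (3,4): δ = 111.88°  ·
  (3,5): δ = 82.30°  ·
  (3,6): δ = 64.54°  ·
  (3,7): δ = 13.82°  ✓
  (4,5): δ = 150.43°  ·
  (4,6): δ = 132.66°  ·
  (4,7): δ = 81.95°  ·
  (5,6): δ = 162.24°  ·
  (5,7): δ = 111.52°  ·
  (6,7): δ = 129.28°  ·
antipodal pairs: 10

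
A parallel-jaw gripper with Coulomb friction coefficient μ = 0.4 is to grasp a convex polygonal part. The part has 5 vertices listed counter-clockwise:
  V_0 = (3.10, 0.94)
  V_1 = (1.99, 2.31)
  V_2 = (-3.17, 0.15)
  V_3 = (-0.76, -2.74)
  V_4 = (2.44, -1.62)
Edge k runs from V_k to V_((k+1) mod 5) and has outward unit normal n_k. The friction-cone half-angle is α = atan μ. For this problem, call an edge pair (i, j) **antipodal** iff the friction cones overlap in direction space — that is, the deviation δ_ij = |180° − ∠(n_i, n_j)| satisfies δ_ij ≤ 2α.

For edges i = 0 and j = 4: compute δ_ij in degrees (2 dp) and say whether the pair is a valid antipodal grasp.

δ = 126.53°, invalid

α = atan 0.4 = 21.80°;  2α = 43.60°
edge 0: e_0 = (-1.11, +1.37);  n_0 = (+0.7770, +0.6295)
edge 4: e_4 = (+0.66, +2.56);  n_4 = (+0.9683, -0.2496)
∠(n_0, n_4) = 53.47°
δ = |180° − 53.47°| = 126.53°
126.53° > 2α = 43.60°  →  invalid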